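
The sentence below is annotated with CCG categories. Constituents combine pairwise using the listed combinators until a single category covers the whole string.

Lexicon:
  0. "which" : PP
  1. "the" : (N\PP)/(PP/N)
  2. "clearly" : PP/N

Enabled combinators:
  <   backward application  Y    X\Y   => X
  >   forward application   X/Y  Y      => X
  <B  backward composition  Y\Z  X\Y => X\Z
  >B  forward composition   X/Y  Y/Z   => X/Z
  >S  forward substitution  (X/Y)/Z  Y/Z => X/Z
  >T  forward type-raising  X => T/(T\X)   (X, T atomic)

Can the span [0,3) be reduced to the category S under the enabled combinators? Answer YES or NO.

NO

PP (N\PP)/(PP/N) PP/N
CKY chart[0,3] = {N, N/(N\N), NP/(NP\N), PP/(PP\N), S/(S\N)}; S ∉ chart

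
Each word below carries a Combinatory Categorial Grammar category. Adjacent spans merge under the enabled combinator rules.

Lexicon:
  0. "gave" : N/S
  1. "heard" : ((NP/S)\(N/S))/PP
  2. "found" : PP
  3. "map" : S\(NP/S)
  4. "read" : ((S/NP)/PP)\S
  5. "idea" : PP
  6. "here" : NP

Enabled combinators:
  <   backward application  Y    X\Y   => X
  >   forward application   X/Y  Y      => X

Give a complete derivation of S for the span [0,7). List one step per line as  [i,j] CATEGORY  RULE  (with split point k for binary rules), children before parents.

[0,1] N/S  lex  "gave"
[1,2] ((NP/S)\(N/S))/PP  lex  "heard"
[2,3] PP  lex  "found"
[1,3] (NP/S)\(N/S)  >  k=2
[0,3] NP/S  <  k=1
[3,4] S\(NP/S)  lex  "map"
[0,4] S  <  k=3
[4,5] ((S/NP)/PP)\S  lex  "read"
[0,5] (S/NP)/PP  <  k=4
[5,6] PP  lex  "idea"
[0,6] S/NP  >  k=5
[6,7] NP  lex  "here"
[0,7] S  >  k=6

[0,7] S   >
  [0,6] S/NP   >
    [0,5] (S/NP)/PP   <
      [0,4] S   <
        [0,3] NP/S   <
          [0,1] "gave" : N/S
          [1,3] (NP/S)\(N/S)   >
            [1,2] "heard" : ((NP/S)\(N/S))/PP
            [2,3] "found" : PP
        [3,4] "map" : S\(NP/S)
      [4,5] "read" : ((S/NP)/PP)\S
    [5,6] "idea" : PP
  [6,7] "here" : NP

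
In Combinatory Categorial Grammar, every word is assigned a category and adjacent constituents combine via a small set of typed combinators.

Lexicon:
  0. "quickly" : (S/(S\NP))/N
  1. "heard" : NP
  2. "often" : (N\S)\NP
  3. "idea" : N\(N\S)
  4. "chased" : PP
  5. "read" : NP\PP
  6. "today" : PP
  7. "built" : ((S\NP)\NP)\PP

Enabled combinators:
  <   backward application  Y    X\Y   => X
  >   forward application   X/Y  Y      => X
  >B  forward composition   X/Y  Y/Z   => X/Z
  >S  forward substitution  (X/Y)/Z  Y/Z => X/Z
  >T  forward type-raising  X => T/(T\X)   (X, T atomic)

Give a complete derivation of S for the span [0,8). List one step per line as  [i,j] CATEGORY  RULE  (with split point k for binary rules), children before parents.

[0,1] (S/(S\NP))/N  lex  "quickly"
[1,2] NP  lex  "heard"
[2,3] (N\S)\NP  lex  "often"
[1,3] N\S  <  k=2
[3,4] N\(N\S)  lex  "idea"
[1,4] N  <  k=3
[0,4] S/(S\NP)  >  k=1
[4,5] PP  lex  "chased"
[4,5] NP/(NP\PP)  >T
[5,6] NP\PP  lex  "read"
[4,6] NP  >  k=5
[6,7] PP  lex  "today"
[7,8] ((S\NP)\NP)\PP  lex  "built"
[6,8] (S\NP)\NP  <  k=7
[4,8] S\NP  <  k=6
[0,8] S  >  k=4

[0,8] S   >
  [0,4] S/(S\NP)   >
    [0,1] "quickly" : (S/(S\NP))/N
    [1,4] N   <
      [1,3] N\S   <
        [1,2] "heard" : NP
        [2,3] "often" : (N\S)\NP
      [3,4] "idea" : N\(N\S)
  [4,8] S\NP   <
    [4,6] NP   >
      [4,5] NP/(NP\PP)   >T
        [4,5] "chased" : PP
      [5,6] "read" : NP\PP
    [6,8] (S\NP)\NP   <
      [6,7] "today" : PP
      [7,8] "built" : ((S\NP)\NP)\PP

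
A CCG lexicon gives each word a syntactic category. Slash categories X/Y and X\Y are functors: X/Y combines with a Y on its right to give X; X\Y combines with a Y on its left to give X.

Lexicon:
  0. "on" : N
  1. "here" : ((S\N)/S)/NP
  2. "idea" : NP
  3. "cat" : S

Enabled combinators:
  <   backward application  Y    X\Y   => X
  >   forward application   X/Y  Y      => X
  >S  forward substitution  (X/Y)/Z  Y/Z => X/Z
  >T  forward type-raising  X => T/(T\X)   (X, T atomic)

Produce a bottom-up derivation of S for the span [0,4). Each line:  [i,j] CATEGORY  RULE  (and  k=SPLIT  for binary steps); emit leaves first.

[0,4] S   >
  [0,1] S/(S\N)   >T
    [0,1] "on" : N
  [1,4] S\N   >
    [1,3] (S\N)/S   >
      [1,2] "here" : ((S\N)/S)/NP
      [2,3] "idea" : NP
    [3,4] "cat" : S

[0,1] N  lex  "on"
[0,1] S/(S\N)  >T
[1,2] ((S\N)/S)/NP  lex  "here"
[2,3] NP  lex  "idea"
[1,3] (S\N)/S  >  k=2
[3,4] S  lex  "cat"
[1,4] S\N  >  k=3
[0,4] S  >  k=1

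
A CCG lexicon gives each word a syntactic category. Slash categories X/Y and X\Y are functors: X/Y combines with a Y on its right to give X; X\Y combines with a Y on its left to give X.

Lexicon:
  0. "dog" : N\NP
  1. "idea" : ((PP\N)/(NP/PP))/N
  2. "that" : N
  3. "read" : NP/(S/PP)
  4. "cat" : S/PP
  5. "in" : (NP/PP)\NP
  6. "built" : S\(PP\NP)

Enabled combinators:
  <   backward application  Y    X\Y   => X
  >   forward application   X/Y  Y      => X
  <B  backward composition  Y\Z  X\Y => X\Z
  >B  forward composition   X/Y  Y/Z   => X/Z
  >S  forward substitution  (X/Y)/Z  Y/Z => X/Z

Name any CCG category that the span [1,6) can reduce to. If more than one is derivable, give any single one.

PP\N

[0,7] S   <
  [0,6] PP\NP   <B
    [0,1] "dog" : N\NP
    [1,6] PP\N   >
      [1,3] (PP\N)/(NP/PP)   >
        [1,2] "idea" : ((PP\N)/(NP/PP))/N
        [2,3] "that" : N
      [3,6] NP/PP   <
        [3,5] NP   >
          [3,4] "read" : NP/(S/PP)
          [4,5] "cat" : S/PP
        [5,6] "in" : (NP/PP)\NP
  [6,7] "built" : S\(PP\NP)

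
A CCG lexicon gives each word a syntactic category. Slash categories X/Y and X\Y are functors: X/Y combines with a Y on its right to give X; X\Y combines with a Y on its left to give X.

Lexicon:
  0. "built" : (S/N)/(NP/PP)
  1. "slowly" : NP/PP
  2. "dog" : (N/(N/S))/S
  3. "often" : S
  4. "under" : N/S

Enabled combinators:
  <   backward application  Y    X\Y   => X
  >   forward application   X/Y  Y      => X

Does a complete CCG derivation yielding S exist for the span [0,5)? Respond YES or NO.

[0,5] S   >
  [0,2] S/N   >
    [0,1] "built" : (S/N)/(NP/PP)
    [1,2] "slowly" : NP/PP
  [2,5] N   >
    [2,4] N/(N/S)   >
      [2,3] "dog" : (N/(N/S))/S
      [3,4] "often" : S
    [4,5] "under" : N/S

YES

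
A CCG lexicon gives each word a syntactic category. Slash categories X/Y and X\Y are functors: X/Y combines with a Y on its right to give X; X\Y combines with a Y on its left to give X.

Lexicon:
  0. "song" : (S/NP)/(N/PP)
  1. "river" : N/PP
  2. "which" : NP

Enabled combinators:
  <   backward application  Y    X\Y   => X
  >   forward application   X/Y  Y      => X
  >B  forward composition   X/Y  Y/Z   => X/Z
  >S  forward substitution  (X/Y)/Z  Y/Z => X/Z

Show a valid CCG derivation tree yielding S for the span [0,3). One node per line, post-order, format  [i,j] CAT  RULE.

[0,3] S   >
  [0,2] S/NP   >
    [0,1] "song" : (S/NP)/(N/PP)
    [1,2] "river" : N/PP
  [2,3] "which" : NP

[0,1] (S/NP)/(N/PP)  lex  "song"
[1,2] N/PP  lex  "river"
[0,2] S/NP  >  k=1
[2,3] NP  lex  "which"
[0,3] S  >  k=2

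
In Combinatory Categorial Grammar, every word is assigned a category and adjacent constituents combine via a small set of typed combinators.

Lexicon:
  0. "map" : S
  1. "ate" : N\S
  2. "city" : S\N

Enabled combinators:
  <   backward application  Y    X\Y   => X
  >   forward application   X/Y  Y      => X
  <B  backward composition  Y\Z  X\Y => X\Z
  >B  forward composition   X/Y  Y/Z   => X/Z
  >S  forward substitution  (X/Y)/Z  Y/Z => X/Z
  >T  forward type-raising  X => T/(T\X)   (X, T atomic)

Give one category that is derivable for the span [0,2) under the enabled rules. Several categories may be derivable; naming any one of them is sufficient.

N

[0,3] S   <
  [0,2] N   >
    [0,1] N/(N\S)   >T
      [0,1] "map" : S
    [1,2] "ate" : N\S
  [2,3] "city" : S\N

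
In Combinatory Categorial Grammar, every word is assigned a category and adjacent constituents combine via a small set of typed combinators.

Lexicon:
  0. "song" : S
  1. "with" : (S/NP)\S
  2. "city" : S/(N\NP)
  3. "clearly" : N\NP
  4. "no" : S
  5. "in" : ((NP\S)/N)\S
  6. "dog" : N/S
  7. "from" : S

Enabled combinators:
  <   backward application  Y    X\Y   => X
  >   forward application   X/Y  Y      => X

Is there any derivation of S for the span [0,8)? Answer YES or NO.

[0,8] S   >
  [0,2] S/NP   <
    [0,1] "song" : S
    [1,2] "with" : (S/NP)\S
  [2,8] NP   <
    [2,4] S   >
      [2,3] "city" : S/(N\NP)
      [3,4] "clearly" : N\NP
    [4,8] NP\S   >
      [4,6] (NP\S)/N   <
        [4,5] "no" : S
        [5,6] "in" : ((NP\S)/N)\S
      [6,8] N   >
        [6,7] "dog" : N/S
        [7,8] "from" : S

YES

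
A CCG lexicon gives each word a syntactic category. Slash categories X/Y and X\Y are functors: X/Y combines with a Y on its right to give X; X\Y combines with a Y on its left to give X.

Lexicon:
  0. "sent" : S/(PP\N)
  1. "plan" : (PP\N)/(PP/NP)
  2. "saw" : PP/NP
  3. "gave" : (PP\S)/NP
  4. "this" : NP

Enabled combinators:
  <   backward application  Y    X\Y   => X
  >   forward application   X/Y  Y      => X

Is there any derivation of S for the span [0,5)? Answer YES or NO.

S/(PP\N) (PP\N)/(PP/NP) PP/NP (PP\S)/NP NP
CKY chart[0,5] = {PP}; S ∉ chart

NO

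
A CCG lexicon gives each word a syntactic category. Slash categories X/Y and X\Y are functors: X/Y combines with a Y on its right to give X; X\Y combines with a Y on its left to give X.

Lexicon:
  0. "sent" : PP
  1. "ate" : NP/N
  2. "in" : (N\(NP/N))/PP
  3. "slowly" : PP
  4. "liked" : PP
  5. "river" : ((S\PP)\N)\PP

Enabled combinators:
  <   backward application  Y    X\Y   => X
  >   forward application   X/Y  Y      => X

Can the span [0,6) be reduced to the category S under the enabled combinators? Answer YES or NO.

YES

[0,6] S   <
  [0,1] "sent" : PP
  [1,6] S\PP   <
    [1,4] N   <
      [1,2] "ate" : NP/N
      [2,4] N\(NP/N)   >
        [2,3] "in" : (N\(NP/N))/PP
        [3,4] "slowly" : PP
    [4,6] (S\PP)\N   <
      [4,5] "liked" : PP
      [5,6] "river" : ((S\PP)\N)\PP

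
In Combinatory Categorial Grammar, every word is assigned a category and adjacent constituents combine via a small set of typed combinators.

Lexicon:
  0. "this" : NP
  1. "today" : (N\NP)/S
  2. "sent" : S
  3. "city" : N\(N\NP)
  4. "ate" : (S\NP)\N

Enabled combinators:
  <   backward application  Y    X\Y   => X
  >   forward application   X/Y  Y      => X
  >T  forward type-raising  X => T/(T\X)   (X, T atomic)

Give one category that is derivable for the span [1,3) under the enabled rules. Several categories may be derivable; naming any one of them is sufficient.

[0,5] S   <
  [0,1] "this" : NP
  [1,5] S\NP   <
    [1,4] N   <
      [1,3] N\NP   >
        [1,2] "today" : (N\NP)/S
        [2,3] "sent" : S
      [3,4] "city" : N\(N\NP)
    [4,5] "ate" : (S\NP)\N

N\NP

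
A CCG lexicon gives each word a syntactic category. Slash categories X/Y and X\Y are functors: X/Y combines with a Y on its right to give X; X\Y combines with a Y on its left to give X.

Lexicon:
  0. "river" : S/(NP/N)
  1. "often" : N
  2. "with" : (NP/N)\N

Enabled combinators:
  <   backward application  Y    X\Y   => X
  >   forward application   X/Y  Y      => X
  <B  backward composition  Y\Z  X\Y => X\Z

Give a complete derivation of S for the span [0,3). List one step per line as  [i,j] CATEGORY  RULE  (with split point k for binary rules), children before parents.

[0,1] S/(NP/N)  lex  "river"
[1,2] N  lex  "often"
[2,3] (NP/N)\N  lex  "with"
[1,3] NP/N  <  k=2
[0,3] S  >  k=1

[0,3] S   >
  [0,1] "river" : S/(NP/N)
  [1,3] NP/N   <
    [1,2] "often" : N
    [2,3] "with" : (NP/N)\N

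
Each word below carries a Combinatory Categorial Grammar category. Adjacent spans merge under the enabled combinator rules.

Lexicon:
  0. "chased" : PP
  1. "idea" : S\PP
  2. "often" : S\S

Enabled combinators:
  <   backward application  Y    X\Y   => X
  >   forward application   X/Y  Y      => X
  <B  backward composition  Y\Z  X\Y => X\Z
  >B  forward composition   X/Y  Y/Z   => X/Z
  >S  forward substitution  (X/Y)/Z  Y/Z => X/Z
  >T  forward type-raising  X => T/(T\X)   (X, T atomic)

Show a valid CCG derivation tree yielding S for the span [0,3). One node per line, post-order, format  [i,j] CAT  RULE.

[0,1] PP  lex  "chased"
[0,1] S/(S\PP)  >T
[1,2] S\PP  lex  "idea"
[2,3] S\S  lex  "often"
[1,3] S\PP  <B  k=2
[0,3] S  >  k=1

[0,3] S   >
  [0,1] S/(S\PP)   >T
    [0,1] "chased" : PP
  [1,3] S\PP   <B
    [1,2] "idea" : S\PP
    [2,3] "often" : S\S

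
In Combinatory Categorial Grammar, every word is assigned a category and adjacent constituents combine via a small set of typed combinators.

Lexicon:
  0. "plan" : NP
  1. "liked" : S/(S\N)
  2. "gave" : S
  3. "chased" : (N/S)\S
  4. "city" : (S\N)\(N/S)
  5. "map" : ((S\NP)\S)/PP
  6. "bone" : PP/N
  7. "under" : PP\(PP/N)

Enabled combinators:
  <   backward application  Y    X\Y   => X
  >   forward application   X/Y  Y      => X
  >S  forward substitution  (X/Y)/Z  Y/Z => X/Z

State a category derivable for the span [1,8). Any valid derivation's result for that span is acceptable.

S\NP

[0,8] S   <
  [0,1] "plan" : NP
  [1,8] S\NP   <
    [1,5] S   >
      [1,2] "liked" : S/(S\N)
      [2,5] S\N   <
        [2,4] N/S   <
          [2,3] "gave" : S
          [3,4] "chased" : (N/S)\S
        [4,5] "city" : (S\N)\(N/S)
    [5,8] (S\NP)\S   >
      [5,6] "map" : ((S\NP)\S)/PP
      [6,8] PP   <
        [6,7] "bone" : PP/N
        [7,8] "under" : PP\(PP/N)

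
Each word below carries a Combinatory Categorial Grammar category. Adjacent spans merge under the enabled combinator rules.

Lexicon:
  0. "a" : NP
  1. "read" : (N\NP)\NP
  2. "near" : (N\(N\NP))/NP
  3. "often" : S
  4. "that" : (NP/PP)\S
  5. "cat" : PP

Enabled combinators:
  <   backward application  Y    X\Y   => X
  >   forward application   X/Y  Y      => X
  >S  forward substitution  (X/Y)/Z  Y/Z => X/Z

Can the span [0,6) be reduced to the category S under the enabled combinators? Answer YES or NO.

NO

NP (N\NP)\NP (N\(N\NP))/NP S (NP/PP)\S PP
CKY chart[0,6] = {N}; S ∉ chart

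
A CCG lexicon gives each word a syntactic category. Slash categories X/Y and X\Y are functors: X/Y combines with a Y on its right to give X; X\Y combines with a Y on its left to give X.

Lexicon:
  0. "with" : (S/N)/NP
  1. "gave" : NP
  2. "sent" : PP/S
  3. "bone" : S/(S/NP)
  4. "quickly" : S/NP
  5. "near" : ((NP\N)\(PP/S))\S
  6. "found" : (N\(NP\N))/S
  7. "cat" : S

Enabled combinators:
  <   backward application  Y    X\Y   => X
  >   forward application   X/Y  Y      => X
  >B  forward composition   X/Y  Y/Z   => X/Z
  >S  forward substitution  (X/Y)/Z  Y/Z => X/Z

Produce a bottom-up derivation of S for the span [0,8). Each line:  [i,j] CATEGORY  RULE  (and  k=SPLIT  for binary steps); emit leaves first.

[0,1] (S/N)/NP  lex  "with"
[1,2] NP  lex  "gave"
[0,2] S/N  >  k=1
[2,3] PP/S  lex  "sent"
[3,4] S/(S/NP)  lex  "bone"
[4,5] S/NP  lex  "quickly"
[3,5] S  >  k=4
[5,6] ((NP\N)\(PP/S))\S  lex  "near"
[3,6] (NP\N)\(PP/S)  <  k=5
[2,6] NP\N  <  k=3
[6,7] (N\(NP\N))/S  lex  "found"
[7,8] S  lex  "cat"
[6,8] N\(NP\N)  >  k=7
[2,8] N  <  k=6
[0,8] S  >  k=2

[0,8] S   >
  [0,2] S/N   >
    [0,1] "with" : (S/N)/NP
    [1,2] "gave" : NP
  [2,8] N   <
    [2,6] NP\N   <
      [2,3] "sent" : PP/S
      [3,6] (NP\N)\(PP/S)   <
        [3,5] S   >
          [3,4] "bone" : S/(S/NP)
          [4,5] "quickly" : S/NP
        [5,6] "near" : ((NP\N)\(PP/S))\S
    [6,8] N\(NP\N)   >
      [6,7] "found" : (N\(NP\N))/S
      [7,8] "cat" : S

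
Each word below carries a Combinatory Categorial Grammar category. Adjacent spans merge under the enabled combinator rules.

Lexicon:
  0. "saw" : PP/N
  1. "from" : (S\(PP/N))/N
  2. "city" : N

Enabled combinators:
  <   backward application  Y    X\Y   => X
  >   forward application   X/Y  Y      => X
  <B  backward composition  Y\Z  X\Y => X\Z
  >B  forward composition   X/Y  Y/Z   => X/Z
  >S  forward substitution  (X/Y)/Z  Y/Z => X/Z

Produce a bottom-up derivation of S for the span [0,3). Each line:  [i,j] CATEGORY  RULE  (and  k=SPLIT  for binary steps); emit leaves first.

[0,1] PP/N  lex  "saw"
[1,2] (S\(PP/N))/N  lex  "from"
[2,3] N  lex  "city"
[1,3] S\(PP/N)  >  k=2
[0,3] S  <  k=1

[0,3] S   <
  [0,1] "saw" : PP/N
  [1,3] S\(PP/N)   >
    [1,2] "from" : (S\(PP/N))/N
    [2,3] "city" : N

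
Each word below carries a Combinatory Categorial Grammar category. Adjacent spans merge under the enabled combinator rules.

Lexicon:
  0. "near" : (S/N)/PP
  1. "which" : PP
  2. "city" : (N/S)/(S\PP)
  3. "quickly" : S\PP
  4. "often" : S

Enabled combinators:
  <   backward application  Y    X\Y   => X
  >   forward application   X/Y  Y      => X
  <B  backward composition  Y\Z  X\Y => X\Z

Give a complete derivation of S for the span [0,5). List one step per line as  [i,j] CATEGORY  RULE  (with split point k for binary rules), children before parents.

[0,5] S   >
  [0,2] S/N   >
    [0,1] "near" : (S/N)/PP
    [1,2] "which" : PP
  [2,5] N   >
    [2,4] N/S   >
      [2,3] "city" : (N/S)/(S\PP)
      [3,4] "quickly" : S\PP
    [4,5] "often" : S

[0,1] (S/N)/PP  lex  "near"
[1,2] PP  lex  "which"
[0,2] S/N  >  k=1
[2,3] (N/S)/(S\PP)  lex  "city"
[3,4] S\PP  lex  "quickly"
[2,4] N/S  >  k=3
[4,5] S  lex  "often"
[2,5] N  >  k=4
[0,5] S  >  k=2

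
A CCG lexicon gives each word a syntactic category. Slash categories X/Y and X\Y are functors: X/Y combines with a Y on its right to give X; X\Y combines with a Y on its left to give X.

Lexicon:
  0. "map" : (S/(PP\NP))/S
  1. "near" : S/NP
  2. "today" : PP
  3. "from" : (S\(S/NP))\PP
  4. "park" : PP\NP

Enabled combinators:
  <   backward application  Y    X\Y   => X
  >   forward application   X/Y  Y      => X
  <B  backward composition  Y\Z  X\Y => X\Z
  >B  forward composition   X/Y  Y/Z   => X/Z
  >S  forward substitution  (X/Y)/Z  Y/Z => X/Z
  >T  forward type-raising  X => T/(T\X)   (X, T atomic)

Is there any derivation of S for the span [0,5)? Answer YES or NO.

[0,5] S   >
  [0,4] S/(PP\NP)   >
    [0,1] "map" : (S/(PP\NP))/S
    [1,4] S   <
      [1,2] "near" : S/NP
      [2,4] S\(S/NP)   <
        [2,3] "today" : PP
        [3,4] "from" : (S\(S/NP))\PP
  [4,5] "park" : PP\NP

YES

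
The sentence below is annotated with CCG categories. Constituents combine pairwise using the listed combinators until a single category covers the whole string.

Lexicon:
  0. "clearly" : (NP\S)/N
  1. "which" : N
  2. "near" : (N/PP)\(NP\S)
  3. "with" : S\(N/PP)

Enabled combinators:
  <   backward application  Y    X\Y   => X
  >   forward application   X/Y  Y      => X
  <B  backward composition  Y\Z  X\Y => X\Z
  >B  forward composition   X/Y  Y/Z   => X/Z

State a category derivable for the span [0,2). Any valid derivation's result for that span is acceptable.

[0,4] S   <
  [0,3] N/PP   <
    [0,2] NP\S   >
      [0,1] "clearly" : (NP\S)/N
      [1,2] "which" : N
    [2,3] "near" : (N/PP)\(NP\S)
  [3,4] "with" : S\(N/PP)

NP\S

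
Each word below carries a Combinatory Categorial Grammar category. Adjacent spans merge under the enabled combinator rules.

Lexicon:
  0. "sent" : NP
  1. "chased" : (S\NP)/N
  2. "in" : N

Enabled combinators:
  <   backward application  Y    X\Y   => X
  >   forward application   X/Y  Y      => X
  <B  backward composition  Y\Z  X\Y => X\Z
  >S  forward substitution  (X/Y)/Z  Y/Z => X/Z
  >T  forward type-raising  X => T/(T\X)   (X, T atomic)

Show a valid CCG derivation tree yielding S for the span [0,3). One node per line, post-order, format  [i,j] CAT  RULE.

[0,1] NP  lex  "sent"
[1,2] (S\NP)/N  lex  "chased"
[2,3] N  lex  "in"
[1,3] S\NP  >  k=2
[0,3] S  <  k=1

[0,3] S   <
  [0,1] "sent" : NP
  [1,3] S\NP   >
    [1,2] "chased" : (S\NP)/N
    [2,3] "in" : N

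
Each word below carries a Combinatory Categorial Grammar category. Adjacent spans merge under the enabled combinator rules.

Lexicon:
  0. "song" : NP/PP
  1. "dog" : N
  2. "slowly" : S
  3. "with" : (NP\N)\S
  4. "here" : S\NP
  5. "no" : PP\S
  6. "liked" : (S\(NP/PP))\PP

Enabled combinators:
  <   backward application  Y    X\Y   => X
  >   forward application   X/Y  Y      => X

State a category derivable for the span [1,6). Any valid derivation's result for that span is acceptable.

PP

[0,7] S   <
  [0,1] "song" : NP/PP
  [1,7] S\(NP/PP)   <
    [1,6] PP   <
      [1,5] S   <
        [1,4] NP   <
          [1,2] "dog" : N
          [2,4] NP\N   <
            [2,3] "slowly" : S
            [3,4] "with" : (NP\N)\S
        [4,5] "here" : S\NP
      [5,6] "no" : PP\S
    [6,7] "liked" : (S\(NP/PP))\PP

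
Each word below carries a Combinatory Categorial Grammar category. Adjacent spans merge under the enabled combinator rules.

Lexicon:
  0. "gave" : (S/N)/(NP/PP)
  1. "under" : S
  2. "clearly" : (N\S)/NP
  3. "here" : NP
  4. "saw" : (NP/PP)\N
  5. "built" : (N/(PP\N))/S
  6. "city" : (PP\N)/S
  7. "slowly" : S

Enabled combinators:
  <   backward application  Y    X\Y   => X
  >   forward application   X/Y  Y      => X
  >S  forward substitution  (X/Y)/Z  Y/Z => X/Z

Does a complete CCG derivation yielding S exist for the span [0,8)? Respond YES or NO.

[0,8] S   >
  [0,5] S/N   >
    [0,1] "gave" : (S/N)/(NP/PP)
    [1,5] NP/PP   <
      [1,4] N   <
        [1,2] "under" : S
        [2,4] N\S   >
          [2,3] "clearly" : (N\S)/NP
          [3,4] "here" : NP
      [4,5] "saw" : (NP/PP)\N
  [5,8] N   >
    [5,7] N/S   >S
      [5,6] "built" : (N/(PP\N))/S
      [6,7] "city" : (PP\N)/S
    [7,8] "slowly" : S

YES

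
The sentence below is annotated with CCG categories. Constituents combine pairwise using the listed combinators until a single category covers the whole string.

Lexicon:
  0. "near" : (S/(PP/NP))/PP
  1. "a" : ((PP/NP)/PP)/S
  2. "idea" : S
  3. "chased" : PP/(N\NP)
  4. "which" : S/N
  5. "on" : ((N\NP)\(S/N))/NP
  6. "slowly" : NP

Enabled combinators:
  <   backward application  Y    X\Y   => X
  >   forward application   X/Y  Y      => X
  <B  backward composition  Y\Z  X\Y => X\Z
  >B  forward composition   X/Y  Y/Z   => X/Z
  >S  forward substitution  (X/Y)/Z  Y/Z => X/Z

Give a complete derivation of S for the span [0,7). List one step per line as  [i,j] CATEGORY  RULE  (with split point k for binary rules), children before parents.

[0,1] (S/(PP/NP))/PP  lex  "near"
[1,2] ((PP/NP)/PP)/S  lex  "a"
[2,3] S  lex  "idea"
[1,3] (PP/NP)/PP  >  k=2
[0,3] S/PP  >S  k=1
[3,4] PP/(N\NP)  lex  "chased"
[4,5] S/N  lex  "which"
[5,6] ((N\NP)\(S/N))/NP  lex  "on"
[6,7] NP  lex  "slowly"
[5,7] (N\NP)\(S/N)  >  k=6
[4,7] N\NP  <  k=5
[3,7] PP  >  k=4
[0,7] S  >  k=3

[0,7] S   >
  [0,3] S/PP   >S
    [0,1] "near" : (S/(PP/NP))/PP
    [1,3] (PP/NP)/PP   >
      [1,2] "a" : ((PP/NP)/PP)/S
      [2,3] "idea" : S
  [3,7] PP   >
    [3,4] "chased" : PP/(N\NP)
    [4,7] N\NP   <
      [4,5] "which" : S/N
      [5,7] (N\NP)\(S/N)   >
        [5,6] "on" : ((N\NP)\(S/N))/NP
        [6,7] "slowly" : NP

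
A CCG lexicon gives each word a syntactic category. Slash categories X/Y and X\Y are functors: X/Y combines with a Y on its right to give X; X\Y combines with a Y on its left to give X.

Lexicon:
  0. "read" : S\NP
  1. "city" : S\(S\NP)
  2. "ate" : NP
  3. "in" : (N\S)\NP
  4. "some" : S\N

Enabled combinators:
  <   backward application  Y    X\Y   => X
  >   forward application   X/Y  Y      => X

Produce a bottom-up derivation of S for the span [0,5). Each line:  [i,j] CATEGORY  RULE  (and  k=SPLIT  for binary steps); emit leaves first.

[0,1] S\NP  lex  "read"
[1,2] S\(S\NP)  lex  "city"
[0,2] S  <  k=1
[2,3] NP  lex  "ate"
[3,4] (N\S)\NP  lex  "in"
[2,4] N\S  <  k=3
[0,4] N  <  k=2
[4,5] S\N  lex  "some"
[0,5] S  <  k=4

[0,5] S   <
  [0,4] N   <
    [0,2] S   <
      [0,1] "read" : S\NP
      [1,2] "city" : S\(S\NP)
    [2,4] N\S   <
      [2,3] "ate" : NP
      [3,4] "in" : (N\S)\NP
  [4,5] "some" : S\N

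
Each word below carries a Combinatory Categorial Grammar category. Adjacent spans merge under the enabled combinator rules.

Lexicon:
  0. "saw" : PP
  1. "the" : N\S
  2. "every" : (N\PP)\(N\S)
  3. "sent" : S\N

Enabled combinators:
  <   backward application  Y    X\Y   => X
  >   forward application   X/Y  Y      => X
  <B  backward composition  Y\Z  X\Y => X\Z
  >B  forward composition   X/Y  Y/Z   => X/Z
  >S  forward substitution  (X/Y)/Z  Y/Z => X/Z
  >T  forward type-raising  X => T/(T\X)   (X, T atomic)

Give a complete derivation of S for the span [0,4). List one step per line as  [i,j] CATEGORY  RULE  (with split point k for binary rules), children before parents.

[0,4] S   <
  [0,3] N   <
    [0,1] "saw" : PP
    [1,3] N\PP   <
      [1,2] "the" : N\S
      [2,3] "every" : (N\PP)\(N\S)
  [3,4] "sent" : S\N

[0,1] PP  lex  "saw"
[1,2] N\S  lex  "the"
[2,3] (N\PP)\(N\S)  lex  "every"
[1,3] N\PP  <  k=2
[0,3] N  <  k=1
[3,4] S\N  lex  "sent"
[0,4] S  <  k=3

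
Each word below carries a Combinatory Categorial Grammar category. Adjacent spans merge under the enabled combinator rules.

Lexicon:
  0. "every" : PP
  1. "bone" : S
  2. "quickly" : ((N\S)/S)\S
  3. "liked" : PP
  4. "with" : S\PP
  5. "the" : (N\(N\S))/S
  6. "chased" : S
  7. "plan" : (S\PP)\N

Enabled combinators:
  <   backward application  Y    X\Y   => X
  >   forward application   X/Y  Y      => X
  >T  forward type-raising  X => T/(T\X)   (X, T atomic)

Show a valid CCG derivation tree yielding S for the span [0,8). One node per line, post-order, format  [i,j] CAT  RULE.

[0,1] PP  lex  "every"
[1,2] S  lex  "bone"
[2,3] ((N\S)/S)\S  lex  "quickly"
[1,3] (N\S)/S  <  k=2
[3,4] PP  lex  "liked"
[4,5] S\PP  lex  "with"
[3,5] S  <  k=4
[1,5] N\S  >  k=3
[5,6] (N\(N\S))/S  lex  "the"
[6,7] S  lex  "chased"
[5,7] N\(N\S)  >  k=6
[1,7] N  <  k=5
[7,8] (S\PP)\N  lex  "plan"
[1,8] S\PP  <  k=7
[0,8] S  <  k=1

[0,8] S   <
  [0,1] "every" : PP
  [1,8] S\PP   <
    [1,7] N   <
      [1,5] N\S   >
        [1,3] (N\S)/S   <
          [1,2] "bone" : S
          [2,3] "quickly" : ((N\S)/S)\S
        [3,5] S   <
          [3,4] "liked" : PP
          [4,5] "with" : S\PP
      [5,7] N\(N\S)   >
        [5,6] "the" : (N\(N\S))/S
        [6,7] "chased" : S
    [7,8] "plan" : (S\PP)\N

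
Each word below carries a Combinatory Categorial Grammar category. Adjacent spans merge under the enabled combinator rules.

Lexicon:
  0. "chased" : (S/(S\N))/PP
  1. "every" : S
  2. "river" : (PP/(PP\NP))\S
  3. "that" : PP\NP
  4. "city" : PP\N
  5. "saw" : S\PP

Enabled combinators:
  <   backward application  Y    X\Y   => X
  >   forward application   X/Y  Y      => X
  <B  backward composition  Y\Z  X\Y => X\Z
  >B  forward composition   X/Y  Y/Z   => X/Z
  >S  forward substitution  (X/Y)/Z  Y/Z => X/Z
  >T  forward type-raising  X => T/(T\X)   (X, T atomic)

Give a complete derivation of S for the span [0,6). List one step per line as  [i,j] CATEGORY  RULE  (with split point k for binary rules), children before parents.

[0,6] S   >
  [0,4] S/(S\N)   >
    [0,1] "chased" : (S/(S\N))/PP
    [1,4] PP   >
      [1,3] PP/(PP\NP)   <
        [1,2] "every" : S
        [2,3] "river" : (PP/(PP\NP))\S
      [3,4] "that" : PP\NP
  [4,6] S\N   <B
    [4,5] "city" : PP\N
    [5,6] "saw" : S\PP

[0,1] (S/(S\N))/PP  lex  "chased"
[1,2] S  lex  "every"
[2,3] (PP/(PP\NP))\S  lex  "river"
[1,3] PP/(PP\NP)  <  k=2
[3,4] PP\NP  lex  "that"
[1,4] PP  >  k=3
[0,4] S/(S\N)  >  k=1
[4,5] PP\N  lex  "city"
[5,6] S\PP  lex  "saw"
[4,6] S\N  <B  k=5
[0,6] S  >  k=4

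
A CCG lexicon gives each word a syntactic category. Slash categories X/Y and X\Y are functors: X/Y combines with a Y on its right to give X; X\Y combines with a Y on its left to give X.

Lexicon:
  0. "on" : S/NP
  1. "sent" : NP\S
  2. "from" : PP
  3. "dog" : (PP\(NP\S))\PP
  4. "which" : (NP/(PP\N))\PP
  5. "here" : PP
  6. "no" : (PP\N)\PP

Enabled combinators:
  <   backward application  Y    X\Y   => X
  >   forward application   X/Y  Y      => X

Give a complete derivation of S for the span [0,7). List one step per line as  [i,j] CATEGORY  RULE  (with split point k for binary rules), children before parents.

[0,7] S   >
  [0,1] "on" : S/NP
  [1,7] NP   >
    [1,5] NP/(PP\N)   <
      [1,4] PP   <
        [1,2] "sent" : NP\S
        [2,4] PP\(NP\S)   <
          [2,3] "from" : PP
          [3,4] "dog" : (PP\(NP\S))\PP
      [4,5] "which" : (NP/(PP\N))\PP
    [5,7] PP\N   <
      [5,6] "here" : PP
      [6,7] "no" : (PP\N)\PP

[0,1] S/NP  lex  "on"
[1,2] NP\S  lex  "sent"
[2,3] PP  lex  "from"
[3,4] (PP\(NP\S))\PP  lex  "dog"
[2,4] PP\(NP\S)  <  k=3
[1,4] PP  <  k=2
[4,5] (NP/(PP\N))\PP  lex  "which"
[1,5] NP/(PP\N)  <  k=4
[5,6] PP  lex  "here"
[6,7] (PP\N)\PP  lex  "no"
[5,7] PP\N  <  k=6
[1,7] NP  >  k=5
[0,7] S  >  k=1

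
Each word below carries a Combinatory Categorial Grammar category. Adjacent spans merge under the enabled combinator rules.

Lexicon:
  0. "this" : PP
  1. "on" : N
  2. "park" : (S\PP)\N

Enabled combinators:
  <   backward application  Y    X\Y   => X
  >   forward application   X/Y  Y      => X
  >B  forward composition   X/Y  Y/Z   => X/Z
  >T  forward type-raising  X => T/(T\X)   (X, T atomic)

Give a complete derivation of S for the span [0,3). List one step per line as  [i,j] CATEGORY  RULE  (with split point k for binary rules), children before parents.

[0,3] S   <
  [0,1] "this" : PP
  [1,3] S\PP   <
    [1,2] "on" : N
    [2,3] "park" : (S\PP)\N

[0,1] PP  lex  "this"
[1,2] N  lex  "on"
[2,3] (S\PP)\N  lex  "park"
[1,3] S\PP  <  k=2
[0,3] S  <  k=1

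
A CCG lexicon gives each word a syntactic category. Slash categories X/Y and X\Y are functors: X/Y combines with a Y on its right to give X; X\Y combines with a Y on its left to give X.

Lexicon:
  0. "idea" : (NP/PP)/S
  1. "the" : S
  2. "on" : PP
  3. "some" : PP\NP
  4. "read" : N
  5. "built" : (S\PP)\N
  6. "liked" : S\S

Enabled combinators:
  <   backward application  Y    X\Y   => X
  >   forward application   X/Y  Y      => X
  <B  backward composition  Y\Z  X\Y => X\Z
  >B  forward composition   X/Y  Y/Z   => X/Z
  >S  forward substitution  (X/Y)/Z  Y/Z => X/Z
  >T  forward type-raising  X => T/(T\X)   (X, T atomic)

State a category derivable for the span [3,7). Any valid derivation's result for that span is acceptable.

[0,7] S   <
  [0,3] NP   >
    [0,2] NP/PP   >
      [0,1] "idea" : (NP/PP)/S
      [1,2] "the" : S
    [2,3] "on" : PP
  [3,7] S\NP   <B
    [3,6] S\NP   <B
      [3,4] "some" : PP\NP
      [4,6] S\PP   <
        [4,5] "read" : N
        [5,6] "built" : (S\PP)\N
    [6,7] "liked" : S\S

S\NP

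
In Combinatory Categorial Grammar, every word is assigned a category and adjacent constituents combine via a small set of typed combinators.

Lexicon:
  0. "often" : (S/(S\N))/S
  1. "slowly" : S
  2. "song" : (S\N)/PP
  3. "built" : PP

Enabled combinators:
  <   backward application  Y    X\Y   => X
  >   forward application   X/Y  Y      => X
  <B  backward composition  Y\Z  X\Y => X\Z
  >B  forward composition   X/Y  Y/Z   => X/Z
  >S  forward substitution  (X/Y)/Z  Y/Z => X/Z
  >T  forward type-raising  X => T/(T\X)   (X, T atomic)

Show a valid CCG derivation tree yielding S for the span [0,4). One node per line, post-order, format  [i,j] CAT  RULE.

[0,4] S   >
  [0,2] S/(S\N)   >
    [0,1] "often" : (S/(S\N))/S
    [1,2] "slowly" : S
  [2,4] S\N   >
    [2,3] "song" : (S\N)/PP
    [3,4] "built" : PP

[0,1] (S/(S\N))/S  lex  "often"
[1,2] S  lex  "slowly"
[0,2] S/(S\N)  >  k=1
[2,3] (S\N)/PP  lex  "song"
[3,4] PP  lex  "built"
[2,4] S\N  >  k=3
[0,4] S  >  k=2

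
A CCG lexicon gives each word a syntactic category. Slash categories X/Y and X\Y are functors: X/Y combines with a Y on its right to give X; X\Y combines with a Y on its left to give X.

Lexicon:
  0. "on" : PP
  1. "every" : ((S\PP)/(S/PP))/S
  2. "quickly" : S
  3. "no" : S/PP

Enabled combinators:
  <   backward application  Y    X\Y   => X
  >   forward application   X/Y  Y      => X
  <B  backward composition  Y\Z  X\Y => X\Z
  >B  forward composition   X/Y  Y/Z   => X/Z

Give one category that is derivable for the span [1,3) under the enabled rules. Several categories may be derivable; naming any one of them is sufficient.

[0,4] S   <
  [0,1] "on" : PP
  [1,4] S\PP   >
    [1,3] (S\PP)/(S/PP)   >
      [1,2] "every" : ((S\PP)/(S/PP))/S
      [2,3] "quickly" : S
    [3,4] "no" : S/PP

(S\PP)/(S/PP)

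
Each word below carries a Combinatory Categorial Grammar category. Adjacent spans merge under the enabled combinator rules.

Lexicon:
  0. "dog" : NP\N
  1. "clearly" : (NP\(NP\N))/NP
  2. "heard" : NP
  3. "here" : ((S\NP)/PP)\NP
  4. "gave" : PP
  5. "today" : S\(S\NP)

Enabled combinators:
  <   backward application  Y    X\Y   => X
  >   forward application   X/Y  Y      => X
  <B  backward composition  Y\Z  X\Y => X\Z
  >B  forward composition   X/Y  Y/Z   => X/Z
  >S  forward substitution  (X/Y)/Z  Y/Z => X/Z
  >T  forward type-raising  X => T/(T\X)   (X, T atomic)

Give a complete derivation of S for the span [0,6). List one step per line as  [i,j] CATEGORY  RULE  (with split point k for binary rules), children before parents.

[0,1] NP\N  lex  "dog"
[1,2] (NP\(NP\N))/NP  lex  "clearly"
[2,3] NP  lex  "heard"
[1,3] NP\(NP\N)  >  k=2
[0,3] NP  <  k=1
[3,4] ((S\NP)/PP)\NP  lex  "here"
[0,4] (S\NP)/PP  <  k=3
[4,5] PP  lex  "gave"
[0,5] S\NP  >  k=4
[5,6] S\(S\NP)  lex  "today"
[0,6] S  <  k=5

[0,6] S   <
  [0,5] S\NP   >
    [0,4] (S\NP)/PP   <
      [0,3] NP   <
        [0,1] "dog" : NP\N
        [1,3] NP\(NP\N)   >
          [1,2] "clearly" : (NP\(NP\N))/NP
          [2,3] "heard" : NP
      [3,4] "here" : ((S\NP)/PP)\NP
    [4,5] "gave" : PP
  [5,6] "today" : S\(S\NP)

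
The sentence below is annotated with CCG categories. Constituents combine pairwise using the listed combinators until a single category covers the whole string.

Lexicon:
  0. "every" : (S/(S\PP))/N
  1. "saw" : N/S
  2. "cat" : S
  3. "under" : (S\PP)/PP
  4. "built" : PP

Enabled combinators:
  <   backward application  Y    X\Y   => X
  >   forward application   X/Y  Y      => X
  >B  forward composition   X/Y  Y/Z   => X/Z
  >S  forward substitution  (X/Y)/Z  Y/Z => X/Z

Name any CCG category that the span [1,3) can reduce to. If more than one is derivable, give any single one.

N

[0,5] S   >
  [0,3] S/(S\PP)   >
    [0,1] "every" : (S/(S\PP))/N
    [1,3] N   >
      [1,2] "saw" : N/S
      [2,3] "cat" : S
  [3,5] S\PP   >
    [3,4] "under" : (S\PP)/PP
    [4,5] "built" : PP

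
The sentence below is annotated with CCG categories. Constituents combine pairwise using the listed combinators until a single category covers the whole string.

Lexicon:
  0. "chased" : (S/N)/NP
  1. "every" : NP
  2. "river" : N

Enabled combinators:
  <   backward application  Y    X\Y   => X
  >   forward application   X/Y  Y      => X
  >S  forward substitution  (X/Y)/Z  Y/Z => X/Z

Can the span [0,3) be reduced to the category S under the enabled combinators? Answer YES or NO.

YES

[0,3] S   >
  [0,2] S/N   >
    [0,1] "chased" : (S/N)/NP
    [1,2] "every" : NP
  [2,3] "river" : N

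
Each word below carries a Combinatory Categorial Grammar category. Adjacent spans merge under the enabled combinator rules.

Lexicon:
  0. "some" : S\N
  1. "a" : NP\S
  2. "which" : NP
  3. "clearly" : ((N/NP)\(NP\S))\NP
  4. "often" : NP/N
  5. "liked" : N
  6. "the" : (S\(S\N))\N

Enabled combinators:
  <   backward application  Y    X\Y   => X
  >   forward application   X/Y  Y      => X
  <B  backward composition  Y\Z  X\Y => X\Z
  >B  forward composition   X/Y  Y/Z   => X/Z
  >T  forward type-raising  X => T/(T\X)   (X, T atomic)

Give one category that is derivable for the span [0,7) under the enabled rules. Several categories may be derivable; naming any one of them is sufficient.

S

[0,7] S   <
  [0,1] "some" : S\N
  [1,7] S\(S\N)   <
    [1,6] N   >
      [1,4] N/NP   <
        [1,2] "a" : NP\S
        [2,4] (N/NP)\(NP\S)   <
          [2,3] "which" : NP
          [3,4] "clearly" : ((N/NP)\(NP\S))\NP
      [4,6] NP   >
        [4,5] "often" : NP/N
        [5,6] "liked" : N
    [6,7] "the" : (S\(S\N))\N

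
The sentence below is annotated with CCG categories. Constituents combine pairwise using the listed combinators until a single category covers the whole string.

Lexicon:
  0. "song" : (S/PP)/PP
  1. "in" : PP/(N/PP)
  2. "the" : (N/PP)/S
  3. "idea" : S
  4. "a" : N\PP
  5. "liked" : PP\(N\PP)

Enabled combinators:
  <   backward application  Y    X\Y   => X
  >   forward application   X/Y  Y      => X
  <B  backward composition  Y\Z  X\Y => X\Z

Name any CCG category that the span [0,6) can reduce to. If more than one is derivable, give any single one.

[0,6] S   >
  [0,4] S/PP   >
    [0,1] "song" : (S/PP)/PP
    [1,4] PP   >
      [1,2] "in" : PP/(N/PP)
      [2,4] N/PP   >
        [2,3] "the" : (N/PP)/S
        [3,4] "idea" : S
  [4,6] PP   <
    [4,5] "a" : N\PP
    [5,6] "liked" : PP\(N\PP)

S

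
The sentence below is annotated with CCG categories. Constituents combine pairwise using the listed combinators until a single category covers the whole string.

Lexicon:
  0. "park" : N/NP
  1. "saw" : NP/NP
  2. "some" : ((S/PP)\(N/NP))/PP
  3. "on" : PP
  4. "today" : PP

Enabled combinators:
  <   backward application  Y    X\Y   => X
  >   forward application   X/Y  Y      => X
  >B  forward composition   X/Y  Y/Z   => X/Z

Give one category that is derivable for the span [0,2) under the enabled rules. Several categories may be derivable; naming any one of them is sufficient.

[0,5] S   >
  [0,4] S/PP   <
    [0,2] N/NP   >B
      [0,1] "park" : N/NP
      [1,2] "saw" : NP/NP
    [2,4] (S/PP)\(N/NP)   >
      [2,3] "some" : ((S/PP)\(N/NP))/PP
      [3,4] "on" : PP
  [4,5] "today" : PP

N/NP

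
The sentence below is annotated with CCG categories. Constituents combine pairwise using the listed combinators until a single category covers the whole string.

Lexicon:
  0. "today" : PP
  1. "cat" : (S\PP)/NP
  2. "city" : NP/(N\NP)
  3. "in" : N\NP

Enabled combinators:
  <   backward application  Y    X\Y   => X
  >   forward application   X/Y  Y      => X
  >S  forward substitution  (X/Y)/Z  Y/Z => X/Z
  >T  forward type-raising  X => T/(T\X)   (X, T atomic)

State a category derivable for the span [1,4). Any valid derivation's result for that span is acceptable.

S\PP

[0,4] S   <
  [0,1] "today" : PP
  [1,4] S\PP   >
    [1,2] "cat" : (S\PP)/NP
    [2,4] NP   >
      [2,3] "city" : NP/(N\NP)
      [3,4] "in" : N\NP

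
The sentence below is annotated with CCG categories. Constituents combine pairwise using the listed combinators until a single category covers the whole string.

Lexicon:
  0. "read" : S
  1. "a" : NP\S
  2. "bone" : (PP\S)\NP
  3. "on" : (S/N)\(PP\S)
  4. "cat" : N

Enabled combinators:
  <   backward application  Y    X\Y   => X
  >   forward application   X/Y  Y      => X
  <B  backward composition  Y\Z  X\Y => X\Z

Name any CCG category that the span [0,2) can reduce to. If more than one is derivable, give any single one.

NP

[0,5] S   >
  [0,4] S/N   <
    [0,3] PP\S   <
      [0,2] NP   <
        [0,1] "read" : S
        [1,2] "a" : NP\S
      [2,3] "bone" : (PP\S)\NP
    [3,4] "on" : (S/N)\(PP\S)
  [4,5] "cat" : N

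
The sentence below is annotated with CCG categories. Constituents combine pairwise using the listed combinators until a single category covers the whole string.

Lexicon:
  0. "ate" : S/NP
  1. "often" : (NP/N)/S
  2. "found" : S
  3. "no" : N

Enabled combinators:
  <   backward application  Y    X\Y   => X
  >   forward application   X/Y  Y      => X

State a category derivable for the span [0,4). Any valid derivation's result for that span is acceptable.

S

[0,4] S   >
  [0,1] "ate" : S/NP
  [1,4] NP   >
    [1,3] NP/N   >
      [1,2] "often" : (NP/N)/S
      [2,3] "found" : S
    [3,4] "no" : N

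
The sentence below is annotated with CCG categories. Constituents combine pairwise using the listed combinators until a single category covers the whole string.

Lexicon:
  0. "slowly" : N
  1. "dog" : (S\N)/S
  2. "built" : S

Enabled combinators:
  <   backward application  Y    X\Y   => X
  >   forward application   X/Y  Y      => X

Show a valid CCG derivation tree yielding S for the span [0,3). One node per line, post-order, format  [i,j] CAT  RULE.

[0,3] S   <
  [0,1] "slowly" : N
  [1,3] S\N   >
    [1,2] "dog" : (S\N)/S
    [2,3] "built" : S

[0,1] N  lex  "slowly"
[1,2] (S\N)/S  lex  "dog"
[2,3] S  lex  "built"
[1,3] S\N  >  k=2
[0,3] S  <  k=1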